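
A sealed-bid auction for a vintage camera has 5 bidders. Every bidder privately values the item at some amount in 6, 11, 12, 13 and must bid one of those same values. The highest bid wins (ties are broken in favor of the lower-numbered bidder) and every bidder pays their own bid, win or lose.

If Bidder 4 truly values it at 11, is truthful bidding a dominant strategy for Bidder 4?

No

Consider the case where Bidder 1 bids 6, Bidder 2 bids 6, Bidder 3 bids 6 and Bidder 5 bids 12.
Truthful bid 11: loses but pays 11, utility -11.
Bid 6 instead: loses but pays 6, utility -6.
Since -6 > -11, bidding 6 is strictly better here, so truthful bidding is not dominant.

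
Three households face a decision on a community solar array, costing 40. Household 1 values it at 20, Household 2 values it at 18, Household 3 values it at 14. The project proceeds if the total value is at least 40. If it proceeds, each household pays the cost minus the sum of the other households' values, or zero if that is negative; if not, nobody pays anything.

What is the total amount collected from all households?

16

Total value 52 ≥ cost 40, so it is built.
Household 1: others sum to 32; max(0, 40 - 32) = 8.
Household 2: others sum to 34; max(0, 40 - 34) = 6.
Household 3: others sum to 38; max(0, 40 - 38) = 2.
Total collected = 8 + 6 + 2 = 16.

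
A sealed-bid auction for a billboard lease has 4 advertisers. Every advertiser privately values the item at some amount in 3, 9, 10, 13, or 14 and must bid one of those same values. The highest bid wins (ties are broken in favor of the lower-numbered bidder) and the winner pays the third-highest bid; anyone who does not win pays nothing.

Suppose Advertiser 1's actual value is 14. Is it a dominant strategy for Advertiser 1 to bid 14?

Yes

Check each profile of the others' bids and compare truth against every alternative bid.
Others bid (3, 3, 14): truth gives 11, best alternative gives 0.
Others bid (3, 14, 3): truth gives 11, best alternative gives 0.
Others bid (14, 3, 3): truth gives 11, best alternative gives 0.
Others bid (3, 9, 14): truth gives 5, best alternative gives 0.
Others bid (3, 14, 9): truth gives 5, best alternative gives 0.
Others bid (9, 3, 14): truth gives 5, best alternative gives 0.
(Remaining 119 profiles checked similarly; truth is weakly best in each.)
In every case the truthful bid is at least as good as any alternative, so it is a dominant strategy.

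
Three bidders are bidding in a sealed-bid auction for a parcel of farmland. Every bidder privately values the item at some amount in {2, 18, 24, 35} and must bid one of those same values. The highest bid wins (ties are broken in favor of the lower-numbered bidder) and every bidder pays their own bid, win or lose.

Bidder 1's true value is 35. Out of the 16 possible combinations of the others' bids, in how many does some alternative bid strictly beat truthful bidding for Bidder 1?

9

Others bid (2, 2): truth gives 0; bid 2 gives 33 > 0. Violating.
Others bid (2, 18): truth gives 0; bid 18 gives 17 > 0. Violating.
Others bid (2, 24): truth gives 0; bid 24 gives 11 > 0. Violating.
Others bid (18, 2): truth gives 0; bid 18 gives 17 > 0. Violating.
Others bid (2, 35): truth gives 0; no alternative beats it.
Others bid (18, 35): truth gives 0; no alternative beats it.
(Checking all 16 profiles: 9 have a profitable deviation, 7 do not.)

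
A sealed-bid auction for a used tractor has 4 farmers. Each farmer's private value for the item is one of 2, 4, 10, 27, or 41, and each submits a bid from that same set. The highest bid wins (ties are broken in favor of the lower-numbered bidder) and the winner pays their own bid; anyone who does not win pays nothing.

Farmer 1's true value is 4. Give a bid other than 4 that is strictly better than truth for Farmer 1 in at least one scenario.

Suppose Farmer 2 bids 2, Farmer 3 bids 2 and Farmer 4 bids 2.
Bid 4: wins, pays 4, utility 4 - 4 = 0.
Bid 2: wins, pays 2, utility 4 - 2 = 2.
So bidding 2 beats truth here (2 > 0).

2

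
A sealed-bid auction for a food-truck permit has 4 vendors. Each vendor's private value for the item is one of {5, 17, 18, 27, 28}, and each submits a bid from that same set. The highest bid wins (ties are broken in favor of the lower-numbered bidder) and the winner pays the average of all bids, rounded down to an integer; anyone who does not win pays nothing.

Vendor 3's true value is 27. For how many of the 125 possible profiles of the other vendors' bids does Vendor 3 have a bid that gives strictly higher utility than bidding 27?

54

Others bid (5, 5, 5): truth gives 17; bid 17 gives 19 > 17. Violating.
Others bid (5, 5, 17): truth gives 14; bid 17 gives 16 > 14. Violating.
Others bid (5, 5, 18): truth gives 14; bid 18 gives 16 > 14. Violating.
Others bid (5, 5, 28): truth gives 0; bid 28 gives 11 > 0. Violating.
Others bid (5, 5, 27): truth gives 11; no alternative beats it.
Others bid (5, 17, 27): truth gives 8; no alternative beats it.
(Checking all 125 profiles: 54 have a profitable deviation, 71 do not.)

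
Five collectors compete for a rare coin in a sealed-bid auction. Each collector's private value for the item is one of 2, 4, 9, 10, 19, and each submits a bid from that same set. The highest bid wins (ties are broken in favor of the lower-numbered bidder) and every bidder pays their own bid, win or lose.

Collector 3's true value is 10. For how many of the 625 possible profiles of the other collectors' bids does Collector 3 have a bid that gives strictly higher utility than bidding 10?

Others bid (2, 2, 2, 2): truth gives 0; bid 4 gives 6 > 0. Violating.
Others bid (2, 2, 2, 4): truth gives 0; bid 4 gives 6 > 0. Violating.
Others bid (2, 2, 2, 9): truth gives 0; bid 9 gives 1 > 0. Violating.
Others bid (2, 2, 2, 19): truth gives -10; bid 2 gives -2 > -10. Violating.
Others bid (2, 2, 2, 10): truth gives 0; no alternative beats it.
Others bid (2, 2, 4, 10): truth gives 0; no alternative beats it.
(Checking all 625 profiles: 517 have a profitable deviation, 108 do not.)

517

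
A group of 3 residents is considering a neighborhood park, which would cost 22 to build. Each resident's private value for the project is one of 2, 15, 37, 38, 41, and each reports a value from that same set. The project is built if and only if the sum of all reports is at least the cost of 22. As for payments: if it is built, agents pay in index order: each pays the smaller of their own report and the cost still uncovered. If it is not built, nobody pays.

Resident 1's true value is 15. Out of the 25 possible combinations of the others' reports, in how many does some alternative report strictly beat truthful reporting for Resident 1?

Others report (2, 37): truth gives 0; report 2 gives 13 > 0. Violating.
Others report (2, 38): truth gives 0; report 2 gives 13 > 0. Violating.
Others report (2, 41): truth gives 0; report 2 gives 13 > 0. Violating.
Others report (15, 15): truth gives 0; report 2 gives 13 > 0. Violating.
Others report (2, 2): truth gives 0; no alternative beats it.
Others report (2, 15): truth gives 0; no alternative beats it.
(Checking all 25 profiles: 22 have a profitable deviation, 3 do not.)

22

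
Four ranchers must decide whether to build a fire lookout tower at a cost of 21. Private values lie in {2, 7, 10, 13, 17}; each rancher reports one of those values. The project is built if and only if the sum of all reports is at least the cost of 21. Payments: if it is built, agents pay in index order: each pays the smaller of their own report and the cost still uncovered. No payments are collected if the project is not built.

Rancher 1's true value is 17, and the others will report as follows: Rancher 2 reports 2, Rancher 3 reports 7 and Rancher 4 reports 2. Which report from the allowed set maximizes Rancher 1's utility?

10

Report 2: project not built, utility 0.
Report 7: project not built, utility 0.
Report 10: project built, pays 10, utility 17 - 10 = 7.
Report 13: project built, pays 13, utility 17 - 13 = 4.
Report 17: project built, pays 17, utility 17 - 17 = 0.
The best choice is 10 with utility 7.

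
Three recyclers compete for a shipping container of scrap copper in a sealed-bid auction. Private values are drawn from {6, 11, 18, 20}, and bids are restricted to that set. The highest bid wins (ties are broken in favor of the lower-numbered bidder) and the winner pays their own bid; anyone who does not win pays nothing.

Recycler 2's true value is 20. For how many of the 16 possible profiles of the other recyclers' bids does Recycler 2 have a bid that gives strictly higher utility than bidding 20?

Others bid (6, 6): truth gives 0; bid 11 gives 9 > 0. Violating.
Others bid (6, 11): truth gives 0; bid 11 gives 9 > 0. Violating.
Others bid (6, 18): truth gives 0; bid 18 gives 2 > 0. Violating.
Others bid (11, 6): truth gives 0; bid 18 gives 2 > 0. Violating.
Others bid (6, 20): truth gives 0; no alternative beats it.
Others bid (11, 20): truth gives 0; no alternative beats it.
(Checking all 16 profiles: 6 have a profitable deviation, 10 do not.)

6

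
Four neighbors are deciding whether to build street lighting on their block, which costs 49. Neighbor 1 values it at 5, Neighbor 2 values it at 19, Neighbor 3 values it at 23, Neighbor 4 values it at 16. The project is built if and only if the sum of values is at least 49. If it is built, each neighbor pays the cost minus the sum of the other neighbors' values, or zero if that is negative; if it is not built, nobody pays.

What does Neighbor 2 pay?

5

Total value 63 ≥ cost 49, so the project is built.
The other neighbors' values sum to 44.
Cost minus that sum is 49 - 44 = 5.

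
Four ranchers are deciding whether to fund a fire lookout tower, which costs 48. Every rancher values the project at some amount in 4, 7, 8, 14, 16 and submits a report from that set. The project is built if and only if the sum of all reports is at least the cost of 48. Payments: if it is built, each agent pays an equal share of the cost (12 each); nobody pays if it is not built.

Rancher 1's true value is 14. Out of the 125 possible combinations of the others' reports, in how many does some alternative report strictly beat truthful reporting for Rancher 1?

6

Others report (4, 14, 14): truth gives 0; report 16 gives 2 > 0. Violating.
Others report (8, 8, 16): truth gives 0; report 16 gives 2 > 0. Violating.
Others report (8, 16, 8): truth gives 0; report 16 gives 2 > 0. Violating.
Others report (14, 4, 14): truth gives 0; report 16 gives 2 > 0. Violating.
Others report (4, 4, 4): truth gives 0; no alternative beats it.
Others report (4, 4, 7): truth gives 0; no alternative beats it.
(Checking all 125 profiles: 6 have a profitable deviation, 119 do not.)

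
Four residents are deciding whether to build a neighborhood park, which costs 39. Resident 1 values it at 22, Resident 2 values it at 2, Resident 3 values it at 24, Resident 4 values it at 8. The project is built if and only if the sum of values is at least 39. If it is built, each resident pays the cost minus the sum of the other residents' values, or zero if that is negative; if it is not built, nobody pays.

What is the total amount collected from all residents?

Total value 56 ≥ cost 39, so it is built.
Resident 1: others sum to 34; max(0, 39 - 34) = 5.
Resident 2: others sum to 54; max(0, 39 - 54) = 0.
Resident 3: others sum to 32; max(0, 39 - 32) = 7.
Resident 4: others sum to 48; max(0, 39 - 48) = 0.
Total collected = 5 + 0 + 7 + 0 = 12.

12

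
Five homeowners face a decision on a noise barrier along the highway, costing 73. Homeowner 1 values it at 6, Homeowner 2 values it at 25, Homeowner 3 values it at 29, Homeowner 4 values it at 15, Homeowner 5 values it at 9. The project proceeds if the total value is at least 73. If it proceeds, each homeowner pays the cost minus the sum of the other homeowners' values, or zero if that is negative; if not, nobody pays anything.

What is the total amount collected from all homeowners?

Total value 84 ≥ cost 73, so it is built.
Homeowner 1: others sum to 78; max(0, 73 - 78) = 0.
Homeowner 2: others sum to 59; max(0, 73 - 59) = 14.
Homeowner 3: others sum to 55; max(0, 73 - 55) = 18.
Homeowner 4: others sum to 69; max(0, 73 - 69) = 4.
Homeowner 5: others sum to 75; max(0, 73 - 75) = 0.
Total collected = 0 + 14 + 18 + 4 + 0 = 36.

36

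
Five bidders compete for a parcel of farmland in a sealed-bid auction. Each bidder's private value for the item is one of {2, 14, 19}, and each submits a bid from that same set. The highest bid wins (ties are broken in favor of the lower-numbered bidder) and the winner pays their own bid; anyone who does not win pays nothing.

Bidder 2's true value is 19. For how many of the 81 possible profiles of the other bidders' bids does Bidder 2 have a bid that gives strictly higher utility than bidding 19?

Others bid (2, 2, 2, 2): truth gives 0; bid 14 gives 5 > 0. Violating.
Others bid (2, 2, 2, 14): truth gives 0; bid 14 gives 5 > 0. Violating.
Others bid (2, 2, 14, 2): truth gives 0; bid 14 gives 5 > 0. Violating.
Others bid (2, 2, 14, 14): truth gives 0; bid 14 gives 5 > 0. Violating.
Others bid (2, 2, 2, 19): truth gives 0; no alternative beats it.
Others bid (2, 2, 14, 19): truth gives 0; no alternative beats it.
(Checking all 81 profiles: 8 have a profitable deviation, 73 do not.)

8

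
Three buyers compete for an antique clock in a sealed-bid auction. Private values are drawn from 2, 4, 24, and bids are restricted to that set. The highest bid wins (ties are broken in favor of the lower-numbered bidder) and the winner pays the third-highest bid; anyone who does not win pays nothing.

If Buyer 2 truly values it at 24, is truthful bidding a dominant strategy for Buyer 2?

Yes

Check each profile of the others' bids and compare truth against every alternative bid.
Others bid (2, 24): truth gives 22, best alternative gives 0.
Others bid (4, 2): truth gives 22, best alternative gives 0.
Others bid (4, 4): truth gives 20, best alternative gives 0.
Others bid (4, 24): truth gives 20, best alternative gives 0.
Others bid (2, 2): truth gives 22, best alternative gives 22.
Others bid (2, 4): truth gives 22, best alternative gives 22.
(Remaining 3 profiles checked similarly; truth is weakly best in each.)
In every case the truthful bid is at least as good as any alternative, so it is a dominant strategy.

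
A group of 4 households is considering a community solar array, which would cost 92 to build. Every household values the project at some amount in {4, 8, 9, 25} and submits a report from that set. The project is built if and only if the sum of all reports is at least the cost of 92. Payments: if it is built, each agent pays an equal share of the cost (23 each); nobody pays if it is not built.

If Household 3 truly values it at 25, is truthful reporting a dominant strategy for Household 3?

Check each profile of the others' reports and compare truth against every alternative report.
Others report (25, 25, 25): truth gives 2, best alternative gives 0.
Others report (4, 4, 4): truth gives 0, best alternative gives 0.
Others report (4, 4, 8): truth gives 0, best alternative gives 0.
Others report (4, 4, 9): truth gives 0, best alternative gives 0.
Others report (4, 4, 25): truth gives 0, best alternative gives 0.
Others report (4, 8, 4): truth gives 0, best alternative gives 0.
(Remaining 58 profiles checked similarly; truth is weakly best in each.)
In every case the truthful report is at least as good as any alternative, so it is a dominant strategy.

Yes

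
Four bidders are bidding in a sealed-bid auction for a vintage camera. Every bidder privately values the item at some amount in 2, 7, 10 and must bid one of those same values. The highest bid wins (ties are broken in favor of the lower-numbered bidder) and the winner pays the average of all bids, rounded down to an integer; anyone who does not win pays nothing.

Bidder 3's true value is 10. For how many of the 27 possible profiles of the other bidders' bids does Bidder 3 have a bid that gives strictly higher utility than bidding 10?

Others bid (2, 2, 2): truth gives 6; bid 7 gives 7 > 6. Violating.
Others bid (2, 2, 7): truth gives 5; bid 7 gives 6 > 5. Violating.
Others bid (2, 2, 10): truth gives 4; no alternative beats it.
Others bid (2, 7, 2): truth gives 5; no alternative beats it.
(Checking all 27 profiles: 2 have a profitable deviation, 25 do not.)

2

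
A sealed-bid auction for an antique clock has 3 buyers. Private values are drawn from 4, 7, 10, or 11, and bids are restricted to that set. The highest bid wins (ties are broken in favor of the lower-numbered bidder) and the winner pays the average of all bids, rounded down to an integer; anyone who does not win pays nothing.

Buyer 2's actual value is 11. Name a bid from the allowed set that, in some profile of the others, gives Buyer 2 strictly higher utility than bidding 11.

Suppose Buyer 1 bids 4 and Buyer 3 bids 4.
Bid 11: wins, pays 6, utility 11 - 6 = 5.
Bid 7: wins, pays 5, utility 11 - 5 = 6.
So bidding 7 beats truth here (6 > 5).

7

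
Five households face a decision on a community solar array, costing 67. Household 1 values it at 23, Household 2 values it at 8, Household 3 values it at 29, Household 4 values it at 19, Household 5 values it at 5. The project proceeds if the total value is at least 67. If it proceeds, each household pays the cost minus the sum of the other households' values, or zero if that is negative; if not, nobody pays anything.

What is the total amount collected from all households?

20

Total value 84 ≥ cost 67, so it is built.
Household 1: others sum to 61; max(0, 67 - 61) = 6.
Household 2: others sum to 76; max(0, 67 - 76) = 0.
Household 3: others sum to 55; max(0, 67 - 55) = 12.
Household 4: others sum to 65; max(0, 67 - 65) = 2.
Household 5: others sum to 79; max(0, 67 - 79) = 0.
Total collected = 6 + 0 + 12 + 2 + 0 = 20.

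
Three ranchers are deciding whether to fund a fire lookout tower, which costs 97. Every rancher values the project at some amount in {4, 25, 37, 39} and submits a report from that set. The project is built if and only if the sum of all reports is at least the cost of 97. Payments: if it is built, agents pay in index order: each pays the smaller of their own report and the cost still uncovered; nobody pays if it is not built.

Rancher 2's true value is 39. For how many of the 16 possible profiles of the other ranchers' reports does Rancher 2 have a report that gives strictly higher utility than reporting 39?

8

Others report (25, 37): truth gives 0; report 37 gives 2 > 0. Violating.
Others report (25, 39): truth gives 0; report 37 gives 2 > 0. Violating.
Others report (37, 25): truth gives 0; report 37 gives 2 > 0. Violating.
Others report (37, 37): truth gives 0; report 25 gives 14 > 0. Violating.
Others report (4, 4): truth gives 0; no alternative beats it.
Others report (4, 25): truth gives 0; no alternative beats it.
(Checking all 16 profiles: 8 have a profitable deviation, 8 do not.)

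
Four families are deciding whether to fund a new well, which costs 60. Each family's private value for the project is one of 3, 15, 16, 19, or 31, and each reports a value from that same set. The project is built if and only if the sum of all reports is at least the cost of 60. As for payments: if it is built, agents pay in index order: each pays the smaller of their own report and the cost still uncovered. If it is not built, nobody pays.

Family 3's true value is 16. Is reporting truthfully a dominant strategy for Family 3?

Consider the case where Family 1 reports 3, Family 2 reports 15 and Family 4 reports 31.
Truthful report 16: project built, pays 16, utility 16 - 16 = 0.
Report 15 instead: project built, pays 15, utility 16 - 15 = 1.
Since 1 > 0, reporting 15 is strictly better here, so truthful reporting is not dominant.

No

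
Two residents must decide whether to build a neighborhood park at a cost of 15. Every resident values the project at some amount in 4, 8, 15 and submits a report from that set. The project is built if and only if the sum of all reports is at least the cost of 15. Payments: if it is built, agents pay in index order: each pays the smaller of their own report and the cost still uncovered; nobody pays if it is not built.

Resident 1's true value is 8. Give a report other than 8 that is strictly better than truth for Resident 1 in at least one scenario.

Suppose Resident 2 reports 15.
Report 8: project built, pays 8, utility 8 - 8 = 0.
Report 4: project built, pays 4, utility 8 - 4 = 4.
So reporting 4 beats truth here (4 > 0).

4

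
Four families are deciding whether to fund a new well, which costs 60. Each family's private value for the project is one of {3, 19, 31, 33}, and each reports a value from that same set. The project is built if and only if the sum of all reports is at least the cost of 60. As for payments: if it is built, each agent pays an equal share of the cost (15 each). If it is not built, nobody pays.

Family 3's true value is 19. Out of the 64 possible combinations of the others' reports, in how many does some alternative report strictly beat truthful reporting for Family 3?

6

Others report (3, 3, 31): truth gives 0; report 31 gives 4 > 0. Violating.
Others report (3, 3, 33): truth gives 0; report 31 gives 4 > 0. Violating.
Others report (3, 31, 3): truth gives 0; report 31 gives 4 > 0. Violating.
Others report (3, 33, 3): truth gives 0; report 31 gives 4 > 0. Violating.
Others report (3, 3, 3): truth gives 0; no alternative beats it.
Others report (3, 3, 19): truth gives 0; no alternative beats it.
(Checking all 64 profiles: 6 have a profitable deviation, 58 do not.)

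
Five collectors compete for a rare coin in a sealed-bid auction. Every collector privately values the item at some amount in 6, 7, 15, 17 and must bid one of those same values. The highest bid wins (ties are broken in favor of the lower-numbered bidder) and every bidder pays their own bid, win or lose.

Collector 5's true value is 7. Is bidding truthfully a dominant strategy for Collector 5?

No

Consider the case where Collector 1 bids 6, Collector 2 bids 6, Collector 3 bids 6 and Collector 4 bids 7.
Truthful bid 7: loses but pays 7, utility -7.
Bid 6 instead: loses but pays 6, utility -6.
Since -6 > -7, bidding 6 is strictly better here, so truthful bidding is not dominant.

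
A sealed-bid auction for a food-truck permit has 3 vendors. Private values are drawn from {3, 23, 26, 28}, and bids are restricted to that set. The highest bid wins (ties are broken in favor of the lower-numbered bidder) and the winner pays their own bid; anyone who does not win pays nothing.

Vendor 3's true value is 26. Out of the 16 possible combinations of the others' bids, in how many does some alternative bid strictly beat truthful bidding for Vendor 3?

Others bid (3, 3): truth gives 0; bid 23 gives 3 > 0. Violating.
Others bid (3, 23): truth gives 0; no alternative beats it.
Others bid (3, 26): truth gives 0; no alternative beats it.
(Checking all 16 profiles: 1 has a profitable deviation, 15 do not.)

1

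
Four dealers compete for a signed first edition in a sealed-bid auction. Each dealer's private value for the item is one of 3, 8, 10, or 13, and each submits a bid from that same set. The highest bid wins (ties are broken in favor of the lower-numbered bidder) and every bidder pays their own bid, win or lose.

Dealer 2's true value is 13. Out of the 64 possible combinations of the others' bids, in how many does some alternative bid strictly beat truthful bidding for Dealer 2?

34

Others bid (3, 3, 3): truth gives 0; bid 8 gives 5 > 0. Violating.
Others bid (3, 3, 8): truth gives 0; bid 8 gives 5 > 0. Violating.
Others bid (3, 3, 10): truth gives 0; bid 10 gives 3 > 0. Violating.
Others bid (3, 8, 3): truth gives 0; bid 8 gives 5 > 0. Violating.
Others bid (3, 3, 13): truth gives 0; no alternative beats it.
Others bid (3, 8, 13): truth gives 0; no alternative beats it.
(Checking all 64 profiles: 34 have a profitable deviation, 30 do not.)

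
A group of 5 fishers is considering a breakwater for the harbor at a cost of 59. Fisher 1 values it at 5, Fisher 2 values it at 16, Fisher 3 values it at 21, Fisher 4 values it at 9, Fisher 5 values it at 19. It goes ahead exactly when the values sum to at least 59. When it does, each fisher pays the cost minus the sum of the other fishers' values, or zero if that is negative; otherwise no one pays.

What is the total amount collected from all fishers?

Total value 70 ≥ cost 59, so it is built.
Fisher 1: others sum to 65; max(0, 59 - 65) = 0.
Fisher 2: others sum to 54; max(0, 59 - 54) = 5.
Fisher 3: others sum to 49; max(0, 59 - 49) = 10.
Fisher 4: others sum to 61; max(0, 59 - 61) = 0.
Fisher 5: others sum to 51; max(0, 59 - 51) = 8.
Total collected = 0 + 5 + 10 + 0 + 8 = 23.

23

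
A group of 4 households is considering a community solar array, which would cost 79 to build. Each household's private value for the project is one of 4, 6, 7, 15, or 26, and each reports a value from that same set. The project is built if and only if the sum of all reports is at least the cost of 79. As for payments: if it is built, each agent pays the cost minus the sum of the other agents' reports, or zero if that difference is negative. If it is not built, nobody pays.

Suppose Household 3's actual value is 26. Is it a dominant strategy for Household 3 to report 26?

Yes

Check each profile of the others' reports and compare truth against every alternative report.
Others report (7, 26, 26): truth gives 6, best alternative gives 0.
Others report (26, 7, 26): truth gives 6, best alternative gives 0.
Others report (26, 26, 7): truth gives 6, best alternative gives 0.
Others report (6, 26, 26): truth gives 5, best alternative gives 0.
Others report (26, 6, 26): truth gives 5, best alternative gives 0.
Others report (26, 26, 6): truth gives 5, best alternative gives 0.
(Remaining 119 profiles checked similarly; truth is weakly best in each.)
In every case the truthful report is at least as good as any alternative, so it is a dominant strategy.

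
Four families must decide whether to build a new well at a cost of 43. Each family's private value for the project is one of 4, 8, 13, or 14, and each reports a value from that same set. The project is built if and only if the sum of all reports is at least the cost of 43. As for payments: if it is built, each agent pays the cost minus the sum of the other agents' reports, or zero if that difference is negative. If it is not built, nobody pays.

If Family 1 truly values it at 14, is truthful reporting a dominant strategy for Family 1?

Yes

Check each profile of the others' reports and compare truth against every alternative report.
Others report (14, 14, 14): truth gives 13, best alternative gives 13.
Others report (13, 14, 14): truth gives 12, best alternative gives 12.
Others report (14, 13, 14): truth gives 12, best alternative gives 12.
Others report (14, 14, 13): truth gives 12, best alternative gives 12.
Others report (13, 13, 14): truth gives 11, best alternative gives 11.
Others report (13, 14, 13): truth gives 11, best alternative gives 11.
(Remaining 58 profiles checked similarly; truth is weakly best in each.)
In every case the truthful report is at least as good as any alternative, so it is a dominant strategy.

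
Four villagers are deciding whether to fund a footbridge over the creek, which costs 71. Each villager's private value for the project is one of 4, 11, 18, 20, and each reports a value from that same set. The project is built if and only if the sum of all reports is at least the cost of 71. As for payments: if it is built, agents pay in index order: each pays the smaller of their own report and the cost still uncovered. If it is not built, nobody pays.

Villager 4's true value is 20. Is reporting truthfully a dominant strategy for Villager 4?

Yes

Check each profile of the others' reports and compare truth against every alternative report.
Others report (20, 20, 20): truth gives 9, best alternative gives 9.
Others report (18, 20, 20): truth gives 7, best alternative gives 7.
Others report (20, 18, 20): truth gives 7, best alternative gives 7.
Others report (20, 20, 18): truth gives 7, best alternative gives 7.
Others report (18, 18, 20): truth gives 5, best alternative gives 5.
Others report (18, 20, 18): truth gives 5, best alternative gives 5.
(Remaining 58 profiles checked similarly; truth is weakly best in each.)
In every case the truthful report is at least as good as any alternative, so it is a dominant strategy.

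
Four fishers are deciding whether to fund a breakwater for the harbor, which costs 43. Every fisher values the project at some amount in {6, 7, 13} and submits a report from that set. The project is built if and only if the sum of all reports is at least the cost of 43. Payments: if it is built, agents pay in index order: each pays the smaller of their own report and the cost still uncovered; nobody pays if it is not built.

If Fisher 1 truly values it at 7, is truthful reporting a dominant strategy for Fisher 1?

No

Consider the case where Fisher 2 reports 13, Fisher 3 reports 13 and Fisher 4 reports 13.
Truthful report 7: project built, pays 7, utility 7 - 7 = 0.
Report 6 instead: project built, pays 6, utility 7 - 6 = 1.
Since 1 > 0, reporting 6 is strictly better here, so truthful reporting is not dominant.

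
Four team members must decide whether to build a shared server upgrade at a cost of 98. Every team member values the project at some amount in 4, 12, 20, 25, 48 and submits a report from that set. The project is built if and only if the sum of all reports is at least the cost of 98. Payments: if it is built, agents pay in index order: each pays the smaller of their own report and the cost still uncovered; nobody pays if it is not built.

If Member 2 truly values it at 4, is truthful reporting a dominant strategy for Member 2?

Yes

Check each profile of the others' reports and compare truth against every alternative report.
Others report (4, 48, 48): truth gives 0, best alternative gives -8.
Others report (12, 48, 48): truth gives 0, best alternative gives -8.
Others report (20, 20, 48): truth gives 0, best alternative gives -8.
Others report (20, 25, 48): truth gives 0, best alternative gives -8.
Others report (20, 48, 20): truth gives 0, best alternative gives -8.
Others report (20, 48, 25): truth gives 0, best alternative gives -8.
(Remaining 119 profiles checked similarly; truth is weakly best in each.)
In every case the truthful report is at least as good as any alternative, so it is a dominant strategy.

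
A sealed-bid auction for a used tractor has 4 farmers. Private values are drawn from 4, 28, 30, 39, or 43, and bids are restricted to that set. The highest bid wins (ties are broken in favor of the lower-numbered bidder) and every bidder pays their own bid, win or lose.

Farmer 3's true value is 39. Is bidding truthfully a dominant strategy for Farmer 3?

No

Consider the case where Farmer 1 bids 4, Farmer 2 bids 4 and Farmer 4 bids 4.
Truthful bid 39: wins, pays 39, utility 39 - 39 = 0.
Bid 28 instead: wins, pays 28, utility 39 - 28 = 11.
Since 11 > 0, bidding 28 is strictly better here, so truthful bidding is not dominant.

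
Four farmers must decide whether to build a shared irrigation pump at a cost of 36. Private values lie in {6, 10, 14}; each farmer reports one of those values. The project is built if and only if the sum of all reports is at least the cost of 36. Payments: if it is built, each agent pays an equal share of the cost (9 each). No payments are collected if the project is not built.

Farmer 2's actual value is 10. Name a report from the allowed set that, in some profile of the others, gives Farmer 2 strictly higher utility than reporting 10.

14

Suppose Farmer 1 reports 6, Farmer 3 reports 6 and Farmer 4 reports 10.
Report 10: project not built, utility 0.
Report 14: project built, pays 9, utility 10 - 9 = 1.
So reporting 14 beats truth here (1 > 0).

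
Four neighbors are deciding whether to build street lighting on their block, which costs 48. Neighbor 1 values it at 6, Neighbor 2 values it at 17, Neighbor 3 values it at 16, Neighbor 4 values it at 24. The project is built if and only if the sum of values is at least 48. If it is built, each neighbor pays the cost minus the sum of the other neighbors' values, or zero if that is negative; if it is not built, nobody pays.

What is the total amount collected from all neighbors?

Total value 63 ≥ cost 48, so it is built.
Neighbor 1: others sum to 57; max(0, 48 - 57) = 0.
Neighbor 2: others sum to 46; max(0, 48 - 46) = 2.
Neighbor 3: others sum to 47; max(0, 48 - 47) = 1.
Neighbor 4: others sum to 39; max(0, 48 - 39) = 9.
Total collected = 0 + 2 + 1 + 9 = 12.

12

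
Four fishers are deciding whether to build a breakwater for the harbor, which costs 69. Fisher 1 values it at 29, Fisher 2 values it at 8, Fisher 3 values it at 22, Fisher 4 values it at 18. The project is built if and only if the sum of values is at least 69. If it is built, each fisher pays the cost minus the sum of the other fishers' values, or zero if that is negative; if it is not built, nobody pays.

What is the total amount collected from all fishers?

45

Total value 77 ≥ cost 69, so it is built.
Fisher 1: others sum to 48; max(0, 69 - 48) = 21.
Fisher 2: others sum to 69; max(0, 69 - 69) = 0.
Fisher 3: others sum to 55; max(0, 69 - 55) = 14.
Fisher 4: others sum to 59; max(0, 69 - 59) = 10.
Total collected = 21 + 0 + 14 + 10 = 45.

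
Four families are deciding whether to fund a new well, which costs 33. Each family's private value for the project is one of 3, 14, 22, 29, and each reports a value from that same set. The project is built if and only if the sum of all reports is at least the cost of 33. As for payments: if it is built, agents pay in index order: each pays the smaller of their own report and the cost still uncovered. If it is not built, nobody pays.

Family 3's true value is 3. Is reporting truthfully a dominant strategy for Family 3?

Yes

Check each profile of the others' reports and compare truth against every alternative report.
Others report (3, 3, 14): truth gives 0, best alternative gives -11.
Others report (3, 3, 22): truth gives 0, best alternative gives -11.
Others report (3, 3, 29): truth gives 0, best alternative gives -11.
Others report (3, 14, 3): truth gives 0, best alternative gives -11.
Others report (3, 14, 14): truth gives 0, best alternative gives -11.
Others report (3, 14, 22): truth gives 0, best alternative gives -11.
(Remaining 58 profiles checked similarly; truth is weakly best in each.)
In every case the truthful report is at least as good as any alternative, so it is a dominant strategy.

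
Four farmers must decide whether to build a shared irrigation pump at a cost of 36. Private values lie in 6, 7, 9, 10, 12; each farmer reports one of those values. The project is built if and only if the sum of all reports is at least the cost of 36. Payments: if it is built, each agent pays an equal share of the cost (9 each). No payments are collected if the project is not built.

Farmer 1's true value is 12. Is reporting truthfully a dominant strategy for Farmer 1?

Yes

Check each profile of the others' reports and compare truth against every alternative report.
Others report (6, 6, 12): truth gives 3, best alternative gives 0.
Others report (6, 7, 12): truth gives 3, best alternative gives 0.
Others report (6, 9, 9): truth gives 3, best alternative gives 0.
Others report (6, 9, 10): truth gives 3, best alternative gives 0.
Others report (6, 10, 9): truth gives 3, best alternative gives 0.
Others report (6, 12, 6): truth gives 3, best alternative gives 0.
(Remaining 119 profiles checked similarly; truth is weakly best in each.)
In every case the truthful report is at least as good as any alternative, so it is a dominant strategy.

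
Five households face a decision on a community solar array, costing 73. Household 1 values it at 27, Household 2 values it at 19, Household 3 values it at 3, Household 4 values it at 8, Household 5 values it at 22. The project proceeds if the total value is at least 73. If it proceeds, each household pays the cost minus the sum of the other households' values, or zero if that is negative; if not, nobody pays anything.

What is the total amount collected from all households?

Total value 79 ≥ cost 73, so it is built.
Household 1: others sum to 52; max(0, 73 - 52) = 21.
Household 2: others sum to 60; max(0, 73 - 60) = 13.
Household 3: others sum to 76; max(0, 73 - 76) = 0.
Household 4: others sum to 71; max(0, 73 - 71) = 2.
Household 5: others sum to 57; max(0, 73 - 57) = 16.
Total collected = 21 + 13 + 0 + 2 + 16 = 52.

52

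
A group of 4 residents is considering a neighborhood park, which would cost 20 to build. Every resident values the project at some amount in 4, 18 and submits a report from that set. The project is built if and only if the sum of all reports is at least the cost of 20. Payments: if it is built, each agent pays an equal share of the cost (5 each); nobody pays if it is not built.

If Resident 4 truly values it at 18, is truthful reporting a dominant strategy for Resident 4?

Yes

Check each profile of the others' reports and compare truth against every alternative report.
Others report (4, 4, 4): truth gives 13, best alternative gives 0.
Others report (4, 4, 18): truth gives 13, best alternative gives 13.
Others report (4, 18, 4): truth gives 13, best alternative gives 13.
Others report (4, 18, 18): truth gives 13, best alternative gives 13.
Others report (18, 4, 4): truth gives 13, best alternative gives 13.
Others report (18, 4, 18): truth gives 13, best alternative gives 13.
(Remaining 2 profiles checked similarly; truth is weakly best in each.)
In every case the truthful report is at least as good as any alternative, so it is a dominant strategy.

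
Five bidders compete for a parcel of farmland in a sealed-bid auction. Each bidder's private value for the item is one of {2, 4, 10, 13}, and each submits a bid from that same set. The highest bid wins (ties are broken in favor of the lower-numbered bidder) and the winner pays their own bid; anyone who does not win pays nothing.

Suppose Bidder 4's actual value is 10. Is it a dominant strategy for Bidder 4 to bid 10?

Consider the case where Bidder 1 bids 2, Bidder 2 bids 2, Bidder 3 bids 2 and Bidder 5 bids 2.
Truthful bid 10: wins, pays 10, utility 10 - 10 = 0.
Bid 4 instead: wins, pays 4, utility 10 - 4 = 6.
Since 6 > 0, bidding 4 is strictly better here, so truthful bidding is not dominant.

No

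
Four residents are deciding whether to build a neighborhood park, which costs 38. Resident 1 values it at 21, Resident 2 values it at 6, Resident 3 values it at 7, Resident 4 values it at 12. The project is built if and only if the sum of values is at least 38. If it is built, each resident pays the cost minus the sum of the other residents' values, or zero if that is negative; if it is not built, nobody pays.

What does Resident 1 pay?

Total value 46 ≥ cost 38, so the project is built.
The other residents' values sum to 25.
Cost minus that sum is 38 - 25 = 13.

13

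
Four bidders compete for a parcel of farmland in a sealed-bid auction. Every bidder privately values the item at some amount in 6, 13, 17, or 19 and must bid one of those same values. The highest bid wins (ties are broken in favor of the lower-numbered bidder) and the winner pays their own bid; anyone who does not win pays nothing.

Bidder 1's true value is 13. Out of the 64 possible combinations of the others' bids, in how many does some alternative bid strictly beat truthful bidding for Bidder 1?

Others bid (6, 6, 6): truth gives 0; bid 6 gives 7 > 0. Violating.
Others bid (6, 6, 13): truth gives 0; no alternative beats it.
Others bid (6, 6, 17): truth gives 0; no alternative beats it.
(Checking all 64 profiles: 1 has a profitable deviation, 63 do not.)

1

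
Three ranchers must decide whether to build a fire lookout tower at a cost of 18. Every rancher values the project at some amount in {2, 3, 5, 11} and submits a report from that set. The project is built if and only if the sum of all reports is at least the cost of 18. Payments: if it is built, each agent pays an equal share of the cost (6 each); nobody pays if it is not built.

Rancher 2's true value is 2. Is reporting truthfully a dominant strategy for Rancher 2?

Check each profile of the others' reports and compare truth against every alternative report.
Others report (5, 11): truth gives -4, best alternative gives -4.
Others report (11, 5): truth gives -4, best alternative gives -4.
Others report (11, 11): truth gives -4, best alternative gives -4.
Others report (2, 2): truth gives 0, best alternative gives 0.
Others report (2, 3): truth gives 0, best alternative gives 0.
Others report (2, 5): truth gives 0, best alternative gives 0.
(Remaining 10 profiles checked similarly; truth is weakly best in each.)
In every case the truthful report is at least as good as any alternative, so it is a dominant strategy.

Yes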